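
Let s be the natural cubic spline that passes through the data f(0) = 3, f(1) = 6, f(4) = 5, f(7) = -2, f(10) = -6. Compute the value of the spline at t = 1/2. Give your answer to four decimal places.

4.6424

Put m_i = s'' at the i-th knot. Here h = (1, 3, 3, 3) and Δ = (3, -1/3, -7/3, -4/3), so the interior equations h_(i-1)·m_(i-1) + 2(h_(i-1)+h_i)·m_i + h_i·m_(i+1) = 6(Δ_i − Δ_(i-1)) read
  1·m_0 + 8·m_1 + 3·m_2 = 6(Δ_1 - Δ_0) = -20
  3·m_1 + 12·m_2 + 3·m_3 = 6(Δ_2 - Δ_1) = -12
  3·m_2 + 12·m_3 + 3·m_4 = 6(Δ_3 - Δ_2) = 6
Natural end conditions: m_0 = m_4 = 0.
Forward elimination and back-substitution give m_0 = 0, m_1 = -41/18, m_2 = -16/27, m_3 = 35/54, m_4 = 0.
On [0, 1], s(t) = 3 + 365/108·t + 0·t² - 41/108·t³.
With t = 1/2: s(1/2) = 1337/288.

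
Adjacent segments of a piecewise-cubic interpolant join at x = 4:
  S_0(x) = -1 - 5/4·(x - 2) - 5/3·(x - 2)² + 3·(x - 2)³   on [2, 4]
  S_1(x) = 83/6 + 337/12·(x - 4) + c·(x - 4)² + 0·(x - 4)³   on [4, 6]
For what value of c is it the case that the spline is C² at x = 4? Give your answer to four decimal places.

16.3333

S_0''(x) = -10/3 + 18·(x - 2), so S_0''(4) = 98/3. On the right, S_1''(4) = 2c, so c = 49/3.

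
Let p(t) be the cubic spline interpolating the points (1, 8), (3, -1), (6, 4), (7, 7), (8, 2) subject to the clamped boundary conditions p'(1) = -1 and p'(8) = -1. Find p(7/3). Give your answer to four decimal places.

Put M_i = p'' at the i-th knot. Here h = (2, 3, 1, 1) and Δ = (-9/2, 5/3, 3, -5), so the interior equations h_(i-1)·M_(i-1) + 2(h_(i-1)+h_i)·M_i + h_i·M_(i+1) = 6(Δ_i − Δ_(i-1)) read
  2·M_0 + 10·M_1 + 3·M_2 = 6(Δ_1 - Δ_0) = 37
  3·M_1 + 8·M_2 + 1·M_3 = 6(Δ_2 - Δ_1) = 8
  1·M_2 + 4·M_3 + 1·M_4 = 6(Δ_3 - Δ_2) = -48
Clamped end conditions give two more equations: 2h_0·M_0 + h_0·M_1 = 6(Δ_0 - p'(1)) = -21 and h_3·M_3 + 2h_3·M_4 = 6(p'(8) - Δ_3) = 24.
Hence M_0 = -4319/564, M_1 = 679/141, M_2 = 391/282, M_3 = -2473/141, M_4 = 5857/282.
On [1, 3], p(t) = 8 - 1·(t - 1) - 4319/1128·(t - 1)² + 2345/2256·(t - 1)³.
With (t - 1) = 4/3: p(7/3) = 8846/3807.

2.3236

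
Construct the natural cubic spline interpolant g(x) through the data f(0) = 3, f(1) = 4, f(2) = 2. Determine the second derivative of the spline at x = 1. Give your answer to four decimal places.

-4.5000

Put M_i = g'' at the i-th knot. Here h = (1, 1) and Δ = (1, -2), so the interior equations h_(i-1)·M_(i-1) + 2(h_(i-1)+h_i)·M_i + h_i·M_(i+1) = 6(Δ_i − Δ_(i-1)) read
  1·M_0 + 4·M_1 + 1·M_2 = 6(Δ_1 - Δ_0) = -18
Natural end conditions: M_0 = M_2 = 0.
Solving: M_0 = 0, M_1 = -9/2, M_2 = 0.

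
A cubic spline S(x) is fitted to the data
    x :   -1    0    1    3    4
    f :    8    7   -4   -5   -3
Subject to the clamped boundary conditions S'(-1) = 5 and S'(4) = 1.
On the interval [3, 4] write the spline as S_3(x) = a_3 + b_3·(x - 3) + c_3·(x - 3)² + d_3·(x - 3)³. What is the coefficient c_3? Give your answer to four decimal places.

-0.8594

Let σ_i = S''(x_i). Step sizes h_i = 1, 1, 2, 1; slopes of the chords Δ_i = (y_(i+1) - y_i)/h_i = -1, -11, -1/2, 2.
  1·σ_0 + 4·σ_1 + 1·σ_2 = 6(Δ_1 - Δ_0) = -60
  1·σ_1 + 6·σ_2 + 2·σ_3 = 6(Δ_2 - Δ_1) = 63
  2·σ_2 + 6·σ_3 + 1·σ_4 = 6(Δ_3 - Δ_2) = 15
Clamped end conditions give two more equations: 2h_0·σ_0 + h_0·σ_1 = 6(Δ_0 - S'(-1)) = -36 and h_3·σ_3 + 2h_3·σ_4 = 6(S'(4) - Δ_3) = -6.
Hence σ_0 = -1285/128, σ_1 = -1019/64, σ_2 = 1757/128, σ_3 = -55/32, σ_4 = -137/64.
On [3, 4], with S_3(x) = a_3 + b_3·(x - 3) + c_3·(x - 3)² + d_3·(x - 3)³: c_3 = σ_3/2 = -55/64, d_3 = (σ_4 - σ_3)/(6h_3) = -9/128, b_3 = Δ_3 - h_3(2σ_3 + σ_4)/6 = 375/128.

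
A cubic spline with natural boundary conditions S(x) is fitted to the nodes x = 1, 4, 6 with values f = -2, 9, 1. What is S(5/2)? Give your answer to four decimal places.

6.0875

Let m_i = S''(x_i). Step sizes h_i = 3, 2; slopes of the chords Δ_i = (y_(i+1) - y_i)/h_i = 11/3, -4.
  3·m_0 + 10·m_1 + 2·m_2 = 6(Δ_1 - Δ_0) = -46
Natural end conditions: m_0 = m_2 = 0.
Solving: m_0 = 0, m_1 = -23/5, m_2 = 0.
On [1, 4], S(x) = -2 + 179/30·(x - 1) + 0·(x - 1)² - 23/90·(x - 1)³.
With (x - 1) = 3/2: S(5/2) = 487/80.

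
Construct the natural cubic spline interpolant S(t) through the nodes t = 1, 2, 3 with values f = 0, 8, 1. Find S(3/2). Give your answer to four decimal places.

Put M_i = S'' at the i-th knot. Here h = (1, 1) and Δ = (8, -7), so the interior equations h_(i-1)·M_(i-1) + 2(h_(i-1)+h_i)·M_i + h_i·M_(i+1) = 6(Δ_i − Δ_(i-1)) read
  1·M_0 + 4·M_1 + 1·M_2 = 6(Δ_1 - Δ_0) = -90
Natural end conditions: M_0 = M_2 = 0.
Solving the tridiagonal system: M_0 = 0, M_1 = -45/2, M_2 = 0.
On [1, 2], S(t) = 0 + 47/4·(t - 1) + 0·(t - 1)² - 15/4·(t - 1)³.
With (t - 1) = 1/2: S(3/2) = 173/32.

5.4063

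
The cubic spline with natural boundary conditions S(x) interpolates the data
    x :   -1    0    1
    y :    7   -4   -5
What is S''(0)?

Write m_i for S''(x_i). With h_i = 1, 1 and divided differences Δ_i = -11, -1, the continuity of S' gives the tridiagonal system
  1·m_0 + 4·m_1 + 1·m_2 = 6(Δ_1 - Δ_0) = 60
Natural end conditions: m_0 = m_2 = 0.
Solving: m_0 = 0, m_1 = 15, m_2 = 0.

15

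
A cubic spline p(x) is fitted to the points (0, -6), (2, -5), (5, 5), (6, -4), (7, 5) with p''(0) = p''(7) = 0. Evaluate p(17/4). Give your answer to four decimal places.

Put M_i = p'' at the i-th knot. Here h = (2, 3, 1, 1) and Δ = (1/2, 10/3, -9, 9), so the interior equations h_(i-1)·M_(i-1) + 2(h_(i-1)+h_i)·M_i + h_i·M_(i+1) = 6(Δ_i − Δ_(i-1)) read
  2·M_0 + 10·M_1 + 3·M_2 = 6(Δ_1 - Δ_0) = 17
  3·M_1 + 8·M_2 + 1·M_3 = 6(Δ_2 - Δ_1) = -74
  1·M_2 + 4·M_3 + 1·M_4 = 6(Δ_3 - Δ_2) = 108
Natural end conditions: M_0 = M_4 = 0.
Hence M_0 = 0, M_1 = 1739/274, M_2 = -2122/137, M_3 = 8459/274, M_4 = 0.
On [2, 5], p(x) = -5 + 3889/822·(x - 2) + 1739/548·(x - 2)² - 5983/4932·(x - 2)³.
With (x - 2) = 9/4: p(17/4) = 276797/35072.

7.8923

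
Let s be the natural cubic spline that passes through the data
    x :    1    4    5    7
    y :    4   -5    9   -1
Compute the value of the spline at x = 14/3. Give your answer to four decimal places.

4.9023

Put M_i = s'' at the i-th knot. Here h = (3, 1, 2) and Δ = (-3, 14, -5), so the interior equations h_(i-1)·M_(i-1) + 2(h_(i-1)+h_i)·M_i + h_i·M_(i+1) = 6(Δ_i − Δ_(i-1)) read
  3·M_0 + 8·M_1 + 1·M_2 = 6(Δ_1 - Δ_0) = 102
  1·M_1 + 6·M_2 + 2·M_3 = 6(Δ_2 - Δ_1) = -114
Natural end conditions: M_0 = M_3 = 0.
Solving: M_0 = 0, M_1 = 726/47, M_2 = -1014/47, M_3 = 0.
On [4, 5], s(x) = -5 + 585/47·(x - 4) + 363/47·(x - 4)² - 290/47·(x - 4)³.
With (x - 4) = 2/3: s(14/3) = 6221/1269.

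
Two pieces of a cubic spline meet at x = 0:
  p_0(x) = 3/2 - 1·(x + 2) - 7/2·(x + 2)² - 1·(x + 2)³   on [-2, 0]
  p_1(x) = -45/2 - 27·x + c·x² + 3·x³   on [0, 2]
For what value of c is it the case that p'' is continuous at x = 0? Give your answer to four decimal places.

-9.5000

p_0''(x) = -7 - 6·(x + 2), so p_0''(0) = -19. On the right, p_1''(0) = 2c, so c = -19/2.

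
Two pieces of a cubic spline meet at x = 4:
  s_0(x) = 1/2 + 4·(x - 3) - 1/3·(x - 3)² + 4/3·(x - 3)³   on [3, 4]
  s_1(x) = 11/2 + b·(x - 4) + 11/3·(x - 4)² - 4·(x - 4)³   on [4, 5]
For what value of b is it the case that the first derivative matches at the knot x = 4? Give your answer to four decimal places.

7.3333

s_0'(x) = 4 - 2/3·(x - 3) + 4·(x - 3)², so s_0'(4) = 22/3. On the right, s_1'(4) = b, so b = 22/3.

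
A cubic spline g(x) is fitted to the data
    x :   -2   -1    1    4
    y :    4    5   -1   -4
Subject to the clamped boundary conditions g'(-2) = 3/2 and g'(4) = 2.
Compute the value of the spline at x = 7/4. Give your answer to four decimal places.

-3.2599

Let M_i = g''(x_i). Step sizes h_i = 1, 2, 3; slopes of the chords Δ_i = (y_(i+1) - y_i)/h_i = 1, -3, -1.
  1·M_0 + 6·M_1 + 2·M_2 = 6(Δ_1 - Δ_0) = -24
  2·M_1 + 10·M_2 + 3·M_3 = 6(Δ_2 - Δ_1) = 12
Clamped end conditions give two more equations: 2h_0·M_0 + h_0·M_1 = 6(Δ_0 - g'(-2)) = -3 and h_2·M_2 + 2h_2·M_3 = 6(g'(4) - Δ_2) = 18.
Forward elimination and back-substitution give M_0 = 46/57, M_1 = -263/57, M_2 = 82/57, M_3 = 130/57.
On [1, 4], g(x) = -1 - 68/19·(x - 1) + 41/57·(x - 1)² + 8/171·(x - 1)³.
With (x - 1) = 3/4: g(7/4) = -991/304.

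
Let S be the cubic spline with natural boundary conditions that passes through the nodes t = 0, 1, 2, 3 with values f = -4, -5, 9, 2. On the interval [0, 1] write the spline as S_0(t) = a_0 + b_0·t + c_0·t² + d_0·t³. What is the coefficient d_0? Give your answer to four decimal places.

5.4000

Write M_i for S''(x_i). With h_i = 1, 1, 1 and divided differences Δ_i = -1, 14, -7, the continuity of S' gives the tridiagonal system
  1·M_0 + 4·M_1 + 1·M_2 = 6(Δ_1 - Δ_0) = 90
  1·M_1 + 4·M_2 + 1·M_3 = 6(Δ_2 - Δ_1) = -126
Natural end conditions: M_0 = M_3 = 0.
Solving: M_0 = 0, M_1 = 162/5, M_2 = -198/5, M_3 = 0.
On [0, 1], with S_0(t) = a_0 + b_0·t + c_0·t² + d_0·t³: c_0 = M_0/2 = 0, d_0 = (M_1 - M_0)/(6h_0) = 27/5, b_0 = Δ_0 - h_0(2M_0 + M_1)/6 = -32/5.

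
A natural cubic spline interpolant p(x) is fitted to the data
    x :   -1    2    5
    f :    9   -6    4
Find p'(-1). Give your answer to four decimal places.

-7.0833

Put m_i = p'' at the i-th knot. Here h = (3, 3) and Δ = (-5, 10/3), so the interior equations h_(i-1)·m_(i-1) + 2(h_(i-1)+h_i)·m_i + h_i·m_(i+1) = 6(Δ_i − Δ_(i-1)) read
  3·m_0 + 12·m_1 + 3·m_2 = 6(Δ_1 - Δ_0) = 50
Natural end conditions: m_0 = m_2 = 0.
Solving: m_0 = 0, m_1 = 25/6, m_2 = 0.
On [-1, 2], p'(x) = b_0 + 2c_0·(x + 1) + 3d_0·(x + 1)² with b_0 = Δ_0 - h_0(2m_0 + m_1)/6 = -85/12, c_0 = m_0/2 = 0, d_0 = (m_1 - m_0)/(6h_0) = 25/108. So p'(-1) = -85/12.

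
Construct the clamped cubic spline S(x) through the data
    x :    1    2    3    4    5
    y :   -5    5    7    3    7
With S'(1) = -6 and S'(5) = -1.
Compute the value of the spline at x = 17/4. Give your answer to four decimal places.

Let M_i = S''(x_i). Step sizes h_i = 1, 1, 1, 1; slopes of the chords Δ_i = (y_(i+1) - y_i)/h_i = 10, 2, -4, 4.
  1·M_0 + 4·M_1 + 1·M_2 = 6(Δ_1 - Δ_0) = -48
  1·M_1 + 4·M_2 + 1·M_3 = 6(Δ_2 - Δ_1) = -36
  1·M_2 + 4·M_3 + 1·M_4 = 6(Δ_3 - Δ_2) = 48
Clamped end conditions give two more equations: 2h_0·M_0 + h_0·M_1 = 6(Δ_0 - S'(1)) = 96 and h_3·M_3 + 2h_3·M_4 = 6(S'(5) - Δ_3) = -30.
Hence M_0 = 1697/28, M_1 = -353/14, M_2 = -31/4, M_3 = 283/14, M_4 = -703/28.
On [4, 5], S(x) = 3 + 81/56·(x - 4) + 283/28·(x - 4)² - 423/56·(x - 4)³.
With (x - 4) = 1/4: S(17/4) = 13889/3584.

3.8753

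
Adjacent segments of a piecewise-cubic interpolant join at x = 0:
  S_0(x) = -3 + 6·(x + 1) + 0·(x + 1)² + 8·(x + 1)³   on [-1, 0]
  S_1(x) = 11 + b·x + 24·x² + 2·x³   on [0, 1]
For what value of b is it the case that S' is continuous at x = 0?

30

S_0'(x) = 6 + 0·(x + 1) + 24·(x + 1)², so S_0'(0) = 30. On the right, S_1'(0) = b, so b = 30.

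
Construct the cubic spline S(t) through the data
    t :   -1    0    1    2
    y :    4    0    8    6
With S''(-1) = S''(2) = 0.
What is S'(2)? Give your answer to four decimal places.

-5.4667

Let m_i = S''(x_i). Step sizes h_i = 1, 1, 1; slopes of the chords Δ_i = (y_(i+1) - y_i)/h_i = -4, 8, -2.
  1·m_0 + 4·m_1 + 1·m_2 = 6(Δ_1 - Δ_0) = 72
  1·m_1 + 4·m_2 + 1·m_3 = 6(Δ_2 - Δ_1) = -60
Natural end conditions: m_0 = m_3 = 0.
Hence m_0 = 0, m_1 = 116/5, m_2 = -104/5, m_3 = 0.
On [1, 2], S'(t) = b_2 + 2c_2·(t - 1) + 3d_2·(t - 1)² with b_2 = Δ_2 - h_2(2m_2 + m_3)/6 = 74/15, c_2 = m_2/2 = -52/5, d_2 = (m_3 - m_2)/(6h_2) = 52/15. So S'(2) = -82/15.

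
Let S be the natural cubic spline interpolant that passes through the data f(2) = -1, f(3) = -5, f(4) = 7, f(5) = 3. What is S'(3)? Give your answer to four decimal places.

6.6667

Put m_i = S'' at the i-th knot. Here h = (1, 1, 1) and Δ = (-4, 12, -4), so the interior equations h_(i-1)·m_(i-1) + 2(h_(i-1)+h_i)·m_i + h_i·m_(i+1) = 6(Δ_i − Δ_(i-1)) read
  1·m_0 + 4·m_1 + 1·m_2 = 6(Δ_1 - Δ_0) = 96
  1·m_1 + 4·m_2 + 1·m_3 = 6(Δ_2 - Δ_1) = -96
Natural end conditions: m_0 = m_3 = 0.
Solving: m_0 = 0, m_1 = 32, m_2 = -32, m_3 = 0.
On [3, 4], S'(x) = b_1 + 2c_1·(x - 3) + 3d_1·(x - 3)² with b_1 = Δ_1 - h_1(2m_1 + m_2)/6 = 20/3, c_1 = m_1/2 = 16, d_1 = (m_2 - m_1)/(6h_1) = -32/3. So S'(3) = 20/3.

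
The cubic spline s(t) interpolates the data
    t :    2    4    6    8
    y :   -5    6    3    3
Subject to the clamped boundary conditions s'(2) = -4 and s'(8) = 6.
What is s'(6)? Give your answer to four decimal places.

Write M_i for s''(x_i). With h_i = 2, 2, 2 and divided differences Δ_i = 11/2, -3/2, 0, the continuity of s' gives the tridiagonal system
  2·M_0 + 8·M_1 + 2·M_2 = 6(Δ_1 - Δ_0) = -42
  2·M_1 + 8·M_2 + 2·M_3 = 6(Δ_2 - Δ_1) = 9
Clamped end conditions give two more equations: 2h_0·M_0 + h_0·M_1 = 6(Δ_0 - s'(2)) = 57 and h_2·M_2 + 2h_2·M_3 = 6(s'(8) - Δ_2) = 36.
Solving the tridiagonal system: M_0 = 293/15, M_1 = -317/30, M_2 = 26/15, M_3 = 122/15.
On [6, 8], s'(t) = b_2 + 2c_2·(t - 6) + 3d_2·(t - 6)² with b_2 = Δ_2 - h_2(2M_2 + M_3)/6 = -58/15, c_2 = M_2/2 = 13/15, d_2 = (M_3 - M_2)/(6h_2) = 8/15. So s'(6) = -58/15.

-3.8667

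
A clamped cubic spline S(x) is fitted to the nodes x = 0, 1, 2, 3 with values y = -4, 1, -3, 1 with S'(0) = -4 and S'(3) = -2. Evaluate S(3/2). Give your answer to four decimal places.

-0.7917

Put m_i = S'' at the i-th knot. Here h = (1, 1, 1) and Δ = (5, -4, 4), so the interior equations h_(i-1)·m_(i-1) + 2(h_(i-1)+h_i)·m_i + h_i·m_(i+1) = 6(Δ_i − Δ_(i-1)) read
  1·m_0 + 4·m_1 + 1·m_2 = 6(Δ_1 - Δ_0) = -54
  1·m_1 + 4·m_2 + 1·m_3 = 6(Δ_2 - Δ_1) = 48
Clamped end conditions give two more equations: 2h_0·m_0 + h_0·m_1 = 6(Δ_0 - S'(0)) = 54 and h_2·m_2 + 2h_2·m_3 = 6(S'(3) - Δ_2) = -36.
Hence m_0 = 638/15, m_1 = -466/15, m_2 = 416/15, m_3 = -478/15.
On [1, 2], S(x) = 1 + 26/15·(x - 1) - 233/15·(x - 1)² + 49/5·(x - 1)³.
With (x - 1) = 1/2: S(3/2) = -19/24.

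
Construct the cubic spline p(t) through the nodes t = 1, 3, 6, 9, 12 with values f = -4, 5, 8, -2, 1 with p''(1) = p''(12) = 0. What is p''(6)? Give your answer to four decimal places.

Let σ_i = p''(x_i). Step sizes h_i = 2, 3, 3, 3; slopes of the chords Δ_i = (y_(i+1) - y_i)/h_i = 9/2, 1, -10/3, 1.
  2·σ_0 + 10·σ_1 + 3·σ_2 = 6(Δ_1 - Δ_0) = -21
  3·σ_1 + 12·σ_2 + 3·σ_3 = 6(Δ_2 - Δ_1) = -26
  3·σ_2 + 12·σ_3 + 3·σ_4 = 6(Δ_3 - Δ_2) = 26
Natural end conditions: σ_0 = σ_4 = 0.
Solving the tridiagonal system: σ_0 = 0, σ_1 = -185/138, σ_2 = -524/207, σ_3 = 1159/414, σ_4 = 0.

-2.5314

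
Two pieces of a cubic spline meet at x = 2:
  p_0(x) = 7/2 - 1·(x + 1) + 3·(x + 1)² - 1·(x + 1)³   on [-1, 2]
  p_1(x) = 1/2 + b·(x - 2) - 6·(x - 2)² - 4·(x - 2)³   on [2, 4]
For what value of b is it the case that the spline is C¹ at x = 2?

p_0'(x) = -1 + 6·(x + 1) - 3·(x + 1)², so p_0'(2) = -10. On the right, p_1'(2) = b, so b = -10.

-10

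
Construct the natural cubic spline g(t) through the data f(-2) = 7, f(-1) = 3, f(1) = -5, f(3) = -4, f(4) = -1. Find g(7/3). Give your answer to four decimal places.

Write M_i for g''(x_i). With h_i = 1, 2, 2, 1 and divided differences Δ_i = -4, -4, 1/2, 3, the continuity of g' gives the tridiagonal system
  1·M_0 + 6·M_1 + 2·M_2 = 6(Δ_1 - Δ_0) = 0
  2·M_1 + 8·M_2 + 2·M_3 = 6(Δ_2 - Δ_1) = 27
  2·M_2 + 6·M_3 + 1·M_4 = 6(Δ_3 - Δ_2) = 15
Natural end conditions: M_0 = M_4 = 0.
Hence M_0 = 0, M_1 = -11/10, M_2 = 33/10, M_3 = 7/5, M_4 = 0.
On [1, 3], g(t) = -5 - 13/6·(t - 1) + 33/20·(t - 1)² - 19/120·(t - 1)³.
With (t - 1) = 4/3: g(7/3) = -2159/405.

-5.3309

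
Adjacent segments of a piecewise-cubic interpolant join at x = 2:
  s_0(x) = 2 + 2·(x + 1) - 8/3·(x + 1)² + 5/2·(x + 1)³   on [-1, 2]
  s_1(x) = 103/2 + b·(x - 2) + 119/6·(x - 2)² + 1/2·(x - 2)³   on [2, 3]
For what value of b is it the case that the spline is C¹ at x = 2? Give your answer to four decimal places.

53.5000

s_0'(x) = 2 - 16/3·(x + 1) + 15/2·(x + 1)², so s_0'(2) = 107/2. On the right, s_1'(2) = b, so b = 107/2.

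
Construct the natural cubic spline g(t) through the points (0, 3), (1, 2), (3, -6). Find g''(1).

-3

Let M_i = g''(x_i). Step sizes h_i = 1, 2; slopes of the chords Δ_i = (y_(i+1) - y_i)/h_i = -1, -4.
  1·M_0 + 6·M_1 + 2·M_2 = 6(Δ_1 - Δ_0) = -18
Natural end conditions: M_0 = M_2 = 0.
Solving: M_0 = 0, M_1 = -3, M_2 = 0.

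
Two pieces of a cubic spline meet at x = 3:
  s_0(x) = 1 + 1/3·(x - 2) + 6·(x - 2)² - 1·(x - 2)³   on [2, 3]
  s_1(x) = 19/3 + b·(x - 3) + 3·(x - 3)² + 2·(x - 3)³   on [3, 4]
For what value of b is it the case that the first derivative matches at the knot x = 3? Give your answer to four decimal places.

s_0'(x) = 1/3 + 12·(x - 2) - 3·(x - 2)², so s_0'(3) = 28/3. On the right, s_1'(3) = b, so b = 28/3.

9.3333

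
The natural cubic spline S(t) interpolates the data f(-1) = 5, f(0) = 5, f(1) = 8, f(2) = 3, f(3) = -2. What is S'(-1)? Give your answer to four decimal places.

-1.3750

Write M_i for S''(x_i). With h_i = 1, 1, 1, 1 and divided differences Δ_i = 0, 3, -5, -5, the continuity of S' gives the tridiagonal system
  1·M_0 + 4·M_1 + 1·M_2 = 6(Δ_1 - Δ_0) = 18
  1·M_1 + 4·M_2 + 1·M_3 = 6(Δ_2 - Δ_1) = -48
  1·M_2 + 4·M_3 + 1·M_4 = 6(Δ_3 - Δ_2) = 0
Natural end conditions: M_0 = M_4 = 0.
Solving the tridiagonal system: M_0 = 0, M_1 = 33/4, M_2 = -15, M_3 = 15/4, M_4 = 0.
On [-1, 0], S'(t) = b_0 + 2c_0·(t + 1) + 3d_0·(t + 1)² with b_0 = Δ_0 - h_0(2M_0 + M_1)/6 = -11/8, c_0 = M_0/2 = 0, d_0 = (M_1 - M_0)/(6h_0) = 11/8. So S'(-1) = -11/8.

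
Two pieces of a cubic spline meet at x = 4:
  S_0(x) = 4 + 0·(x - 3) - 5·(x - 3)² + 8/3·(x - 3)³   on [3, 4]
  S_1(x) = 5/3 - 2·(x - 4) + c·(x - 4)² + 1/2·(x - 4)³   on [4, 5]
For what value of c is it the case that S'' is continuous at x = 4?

S_0''(x) = -10 + 16·(x - 3), so S_0''(4) = 6. On the right, S_1''(4) = 2c, so c = 3.

3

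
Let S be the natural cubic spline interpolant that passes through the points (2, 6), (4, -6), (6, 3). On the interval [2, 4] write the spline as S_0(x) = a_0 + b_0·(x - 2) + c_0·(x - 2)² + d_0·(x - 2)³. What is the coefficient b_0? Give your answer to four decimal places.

With M_i denoting the second derivative at x_i, h_i = 2, 2, and Δ_i = (y_(i+1) − y_i)/h_i = -6, 9/2:
  2·M_0 + 8·M_1 + 2·M_2 = 6(Δ_1 - Δ_0) = 63
Natural end conditions: M_0 = M_2 = 0.
Solving: M_0 = 0, M_1 = 63/8, M_2 = 0.
On [2, 4], with S_0(x) = a_0 + b_0·(x - 2) + c_0·(x - 2)² + d_0·(x - 2)³: c_0 = M_0/2 = 0, d_0 = (M_1 - M_0)/(6h_0) = 21/32, b_0 = Δ_0 - h_0(2M_0 + M_1)/6 = -69/8.

-8.6250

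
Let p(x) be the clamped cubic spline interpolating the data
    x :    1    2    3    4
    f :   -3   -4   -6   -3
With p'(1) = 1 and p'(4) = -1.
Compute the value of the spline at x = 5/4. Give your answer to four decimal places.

With σ_i denoting the second derivative at x_i, h_i = 1, 1, 1, and Δ_i = (y_(i+1) − y_i)/h_i = -1, -2, 3:
  1·σ_0 + 4·σ_1 + 1·σ_2 = 6(Δ_1 - Δ_0) = -6
  1·σ_1 + 4·σ_2 + 1·σ_3 = 6(Δ_2 - Δ_1) = 30
Clamped end conditions give two more equations: 2h_0·σ_0 + h_0·σ_1 = 6(Δ_0 - p'(1)) = -12 and h_2·σ_2 + 2h_2·σ_3 = 6(p'(4) - Δ_2) = -24.
Hence σ_0 = -62/15, σ_1 = -56/15, σ_2 = 196/15, σ_3 = -278/15.
On [1, 2], p(x) = -3 + 1·(x - 1) - 31/15·(x - 1)² + 1/15·(x - 1)³.
With (x - 1) = 1/4: p(5/4) = -921/320.

-2.8781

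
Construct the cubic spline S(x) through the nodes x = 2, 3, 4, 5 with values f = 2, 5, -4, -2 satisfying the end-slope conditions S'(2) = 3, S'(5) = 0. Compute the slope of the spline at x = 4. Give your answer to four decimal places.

-4.2000

Write m_i for S''(x_i). With h_i = 1, 1, 1 and divided differences Δ_i = 3, -9, 2, the continuity of S' gives the tridiagonal system
  1·m_0 + 4·m_1 + 1·m_2 = 6(Δ_1 - Δ_0) = -72
  1·m_1 + 4·m_2 + 1·m_3 = 6(Δ_2 - Δ_1) = 66
Clamped end conditions give two more equations: 2h_0·m_0 + h_0·m_1 = 6(Δ_0 - S'(2)) = 0 and h_2·m_2 + 2h_2·m_3 = 6(S'(5) - Δ_2) = -12.
Solving: m_0 = 72/5, m_1 = -144/5, m_2 = 144/5, m_3 = -102/5.
On [4, 5], S'(x) = b_2 + 2c_2·(x - 4) + 3d_2·(x - 4)² with b_2 = Δ_2 - h_2(2m_2 + m_3)/6 = -21/5, c_2 = m_2/2 = 72/5, d_2 = (m_3 - m_2)/(6h_2) = -41/5. So S'(4) = -21/5.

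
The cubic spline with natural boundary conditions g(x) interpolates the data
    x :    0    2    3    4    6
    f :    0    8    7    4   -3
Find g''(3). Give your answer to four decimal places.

Let M_i = g''(x_i). Step sizes h_i = 2, 1, 1, 2; slopes of the chords Δ_i = (y_(i+1) - y_i)/h_i = 4, -1, -3, -7/2.
  2·M_0 + 6·M_1 + 1·M_2 = 6(Δ_1 - Δ_0) = -30
  1·M_1 + 4·M_2 + 1·M_3 = 6(Δ_2 - Δ_1) = -12
  1·M_2 + 6·M_3 + 2·M_4 = 6(Δ_3 - Δ_2) = -3
Natural end conditions: M_0 = M_4 = 0.
Solving the tridiagonal system: M_0 = 0, M_1 = -207/44, M_2 = -39/22, M_3 = -9/44, M_4 = 0.

-1.7727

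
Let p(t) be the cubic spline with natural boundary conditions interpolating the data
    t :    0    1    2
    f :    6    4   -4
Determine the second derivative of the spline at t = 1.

Write m_i for p''(x_i). With h_i = 1, 1 and divided differences Δ_i = -2, -8, the continuity of p' gives the tridiagonal system
  1·m_0 + 4·m_1 + 1·m_2 = 6(Δ_1 - Δ_0) = -36
Natural end conditions: m_0 = m_2 = 0.
Hence m_0 = 0, m_1 = -9, m_2 = 0.

-9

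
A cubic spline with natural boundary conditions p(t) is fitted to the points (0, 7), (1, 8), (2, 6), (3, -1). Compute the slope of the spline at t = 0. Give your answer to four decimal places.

1.4667

Let m_i = p''(x_i). Step sizes h_i = 1, 1, 1; slopes of the chords Δ_i = (y_(i+1) - y_i)/h_i = 1, -2, -7.
  1·m_0 + 4·m_1 + 1·m_2 = 6(Δ_1 - Δ_0) = -18
  1·m_1 + 4·m_2 + 1·m_3 = 6(Δ_2 - Δ_1) = -30
Natural end conditions: m_0 = m_3 = 0.
Solving the tridiagonal system: m_0 = 0, m_1 = -14/5, m_2 = -34/5, m_3 = 0.
On [0, 1], p'(t) = b_0 + 2c_0·t + 3d_0·t² with b_0 = Δ_0 - h_0(2m_0 + m_1)/6 = 22/15, c_0 = m_0/2 = 0, d_0 = (m_1 - m_0)/(6h_0) = -7/15. So p'(0) = 22/15.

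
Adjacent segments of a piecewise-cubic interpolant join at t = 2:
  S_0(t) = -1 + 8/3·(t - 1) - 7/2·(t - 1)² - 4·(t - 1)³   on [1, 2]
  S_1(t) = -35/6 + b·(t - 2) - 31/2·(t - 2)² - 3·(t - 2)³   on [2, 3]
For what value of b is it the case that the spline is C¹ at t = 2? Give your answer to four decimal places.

S_0'(t) = 8/3 - 7·(t - 1) - 12·(t - 1)², so S_0'(2) = -49/3. On the right, S_1'(2) = b, so b = -49/3.

-16.3333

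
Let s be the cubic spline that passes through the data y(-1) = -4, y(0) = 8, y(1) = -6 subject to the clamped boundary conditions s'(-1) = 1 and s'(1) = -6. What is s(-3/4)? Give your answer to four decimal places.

-1.9727

Write M_i for s''(x_i). With h_i = 1, 1 and divided differences Δ_i = 12, -14, the continuity of s' gives the tridiagonal system
  1·M_0 + 4·M_1 + 1·M_2 = 6(Δ_1 - Δ_0) = -156
Clamped end conditions give two more equations: 2h_0·M_0 + h_0·M_1 = 6(Δ_0 - s'(-1)) = 66 and h_1·M_1 + 2h_1·M_2 = 6(s'(1) - Δ_1) = 48.
Forward elimination and back-substitution give M_0 = 137/2, M_1 = -71, M_2 = 119/2.
On [-1, 0], s(t) = -4 + 1·(t + 1) + 137/4·(t + 1)² - 93/4·(t + 1)³.
With (t + 1) = 1/4: s(-3/4) = -505/256.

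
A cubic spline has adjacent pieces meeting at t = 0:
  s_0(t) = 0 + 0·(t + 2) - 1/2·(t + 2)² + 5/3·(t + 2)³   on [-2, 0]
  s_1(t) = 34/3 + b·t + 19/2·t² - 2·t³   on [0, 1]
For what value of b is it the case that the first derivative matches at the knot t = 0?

18

s_0'(t) = 0 - 1·(t + 2) + 5·(t + 2)², so s_0'(0) = 18. On the right, s_1'(0) = b, so b = 18.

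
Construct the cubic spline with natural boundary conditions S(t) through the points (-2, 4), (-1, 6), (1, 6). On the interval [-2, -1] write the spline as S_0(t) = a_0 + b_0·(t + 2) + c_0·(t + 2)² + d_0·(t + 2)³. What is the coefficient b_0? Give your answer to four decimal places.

Let M_i = S''(x_i). Step sizes h_i = 1, 2; slopes of the chords Δ_i = (y_(i+1) - y_i)/h_i = 2, 0.
  1·M_0 + 6·M_1 + 2·M_2 = 6(Δ_1 - Δ_0) = -12
Natural end conditions: M_0 = M_2 = 0.
Solving the tridiagonal system: M_0 = 0, M_1 = -2, M_2 = 0.
On [-2, -1], with S_0(t) = a_0 + b_0·(t + 2) + c_0·(t + 2)² + d_0·(t + 2)³: c_0 = M_0/2 = 0, d_0 = (M_1 - M_0)/(6h_0) = -1/3, b_0 = Δ_0 - h_0(2M_0 + M_1)/6 = 7/3.

2.3333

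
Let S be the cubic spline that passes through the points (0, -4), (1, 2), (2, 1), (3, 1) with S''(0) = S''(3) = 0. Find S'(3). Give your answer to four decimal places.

Put M_i = S'' at the i-th knot. Here h = (1, 1, 1) and Δ = (6, -1, 0), so the interior equations h_(i-1)·M_(i-1) + 2(h_(i-1)+h_i)·M_i + h_i·M_(i+1) = 6(Δ_i − Δ_(i-1)) read
  1·M_0 + 4·M_1 + 1·M_2 = 6(Δ_1 - Δ_0) = -42
  1·M_1 + 4·M_2 + 1·M_3 = 6(Δ_2 - Δ_1) = 6
Natural end conditions: M_0 = M_3 = 0.
Hence M_0 = 0, M_1 = -58/5, M_2 = 22/5, M_3 = 0.
On [2, 3], S'(x) = b_2 + 2c_2·(x - 2) + 3d_2·(x - 2)² with b_2 = Δ_2 - h_2(2M_2 + M_3)/6 = -22/15, c_2 = M_2/2 = 11/5, d_2 = (M_3 - M_2)/(6h_2) = -11/15. So S'(3) = 11/15.

0.7333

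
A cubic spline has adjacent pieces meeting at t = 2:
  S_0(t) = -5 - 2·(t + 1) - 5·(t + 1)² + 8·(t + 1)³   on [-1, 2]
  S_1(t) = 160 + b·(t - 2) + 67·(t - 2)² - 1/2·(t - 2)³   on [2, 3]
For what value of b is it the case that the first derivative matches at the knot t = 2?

S_0'(t) = -2 - 10·(t + 1) + 24·(t + 1)², so S_0'(2) = 184. On the right, S_1'(2) = b, so b = 184.

184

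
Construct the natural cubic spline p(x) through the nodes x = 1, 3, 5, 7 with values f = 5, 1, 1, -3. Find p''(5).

-2

With M_i denoting the second derivative at x_i, h_i = 2, 2, 2, and Δ_i = (y_(i+1) − y_i)/h_i = -2, 0, -2:
  2·M_0 + 8·M_1 + 2·M_2 = 6(Δ_1 - Δ_0) = 12
  2·M_1 + 8·M_2 + 2·M_3 = 6(Δ_2 - Δ_1) = -12
Natural end conditions: M_0 = M_3 = 0.
Solving: M_0 = 0, M_1 = 2, M_2 = -2, M_3 = 0.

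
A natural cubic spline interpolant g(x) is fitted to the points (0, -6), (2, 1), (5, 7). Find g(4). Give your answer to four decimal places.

Put M_i = g'' at the i-th knot. Here h = (2, 3) and Δ = (7/2, 2), so the interior equations h_(i-1)·M_(i-1) + 2(h_(i-1)+h_i)·M_i + h_i·M_(i+1) = 6(Δ_i − Δ_(i-1)) read
  2·M_0 + 10·M_1 + 3·M_2 = 6(Δ_1 - Δ_0) = -9
Natural end conditions: M_0 = M_2 = 0.
Solving the tridiagonal system: M_0 = 0, M_1 = -9/10, M_2 = 0.
On [2, 5], g(x) = 1 + 29/10·(x - 2) - 9/20·(x - 2)² + 1/20·(x - 2)³.
With (x - 2) = 2: g(4) = 27/5.

5.4000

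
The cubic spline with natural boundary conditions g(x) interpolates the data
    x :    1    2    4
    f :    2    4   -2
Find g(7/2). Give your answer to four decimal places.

Let m_i = g''(x_i). Step sizes h_i = 1, 2; slopes of the chords Δ_i = (y_(i+1) - y_i)/h_i = 2, -3.
  1·m_0 + 6·m_1 + 2·m_2 = 6(Δ_1 - Δ_0) = -30
Natural end conditions: m_0 = m_2 = 0.
Solving: m_0 = 0, m_1 = -5, m_2 = 0.
On [2, 4], g(x) = 4 + 1/3·(x - 2) - 5/2·(x - 2)² + 5/12·(x - 2)³.
With (x - 2) = 3/2: g(7/2) = 9/32.

0.2813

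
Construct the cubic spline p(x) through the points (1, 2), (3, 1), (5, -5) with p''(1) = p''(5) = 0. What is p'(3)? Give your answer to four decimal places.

Let M_i = p''(x_i). Step sizes h_i = 2, 2; slopes of the chords Δ_i = (y_(i+1) - y_i)/h_i = -1/2, -3.
  2·M_0 + 8·M_1 + 2·M_2 = 6(Δ_1 - Δ_0) = -15
Natural end conditions: M_0 = M_2 = 0.
Hence M_0 = 0, M_1 = -15/8, M_2 = 0.
On [3, 5], p'(x) = b_1 + 2c_1·(x - 3) + 3d_1·(x - 3)² with b_1 = Δ_1 - h_1(2M_1 + M_2)/6 = -7/4, c_1 = M_1/2 = -15/16, d_1 = (M_2 - M_1)/(6h_1) = 5/32. So p'(3) = -7/4.

-1.7500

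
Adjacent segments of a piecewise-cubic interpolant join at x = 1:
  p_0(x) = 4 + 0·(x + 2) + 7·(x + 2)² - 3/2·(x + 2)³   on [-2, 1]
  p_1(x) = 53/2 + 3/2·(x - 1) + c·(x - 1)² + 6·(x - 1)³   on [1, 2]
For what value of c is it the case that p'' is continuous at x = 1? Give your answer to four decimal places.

-6.5000

p_0''(x) = 14 - 9·(x + 2), so p_0''(1) = -13. On the right, p_1''(1) = 2c, so c = -13/2.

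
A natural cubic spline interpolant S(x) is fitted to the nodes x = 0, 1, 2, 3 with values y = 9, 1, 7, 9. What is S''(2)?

-12

Put M_i = S'' at the i-th knot. Here h = (1, 1, 1) and Δ = (-8, 6, 2), so the interior equations h_(i-1)·M_(i-1) + 2(h_(i-1)+h_i)·M_i + h_i·M_(i+1) = 6(Δ_i − Δ_(i-1)) read
  1·M_0 + 4·M_1 + 1·M_2 = 6(Δ_1 - Δ_0) = 84
  1·M_1 + 4·M_2 + 1·M_3 = 6(Δ_2 - Δ_1) = -24
Natural end conditions: M_0 = M_3 = 0.
Hence M_0 = 0, M_1 = 24, M_2 = -12, M_3 = 0.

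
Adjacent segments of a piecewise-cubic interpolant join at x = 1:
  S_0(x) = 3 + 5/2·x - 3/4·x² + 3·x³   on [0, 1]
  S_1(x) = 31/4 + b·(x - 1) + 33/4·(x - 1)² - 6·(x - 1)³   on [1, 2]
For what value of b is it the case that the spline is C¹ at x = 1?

10

S_0'(x) = 5/2 - 3/2·x + 9·x², so S_0'(1) = 10. On the right, S_1'(1) = b, so b = 10.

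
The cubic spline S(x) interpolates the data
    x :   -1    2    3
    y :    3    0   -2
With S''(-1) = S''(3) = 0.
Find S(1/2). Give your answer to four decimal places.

1.9219

Let M_i = S''(x_i). Step sizes h_i = 3, 1; slopes of the chords Δ_i = (y_(i+1) - y_i)/h_i = -1, -2.
  3·M_0 + 8·M_1 + 1·M_2 = 6(Δ_1 - Δ_0) = -6
Natural end conditions: M_0 = M_2 = 0.
Hence M_0 = 0, M_1 = -3/4, M_2 = 0.
On [-1, 2], S(x) = 3 - 5/8·(x + 1) + 0·(x + 1)² - 1/24·(x + 1)³.
With (x + 1) = 3/2: S(1/2) = 123/64.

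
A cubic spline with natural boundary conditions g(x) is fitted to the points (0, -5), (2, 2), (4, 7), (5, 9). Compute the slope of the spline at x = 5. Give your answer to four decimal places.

1.9545

Let σ_i = g''(x_i). Step sizes h_i = 2, 2, 1; slopes of the chords Δ_i = (y_(i+1) - y_i)/h_i = 7/2, 5/2, 2.
  2·σ_0 + 8·σ_1 + 2·σ_2 = 6(Δ_1 - Δ_0) = -6
  2·σ_1 + 6·σ_2 + 1·σ_3 = 6(Δ_2 - Δ_1) = -3
Natural end conditions: σ_0 = σ_3 = 0.
Solving the tridiagonal system: σ_0 = 0, σ_1 = -15/22, σ_2 = -3/11, σ_3 = 0.
On [4, 5], g'(x) = b_2 + 2c_2·(x - 4) + 3d_2·(x - 4)² with b_2 = Δ_2 - h_2(2σ_2 + σ_3)/6 = 23/11, c_2 = σ_2/2 = -3/22, d_2 = (σ_3 - σ_2)/(6h_2) = 1/22. So g'(5) = 43/22.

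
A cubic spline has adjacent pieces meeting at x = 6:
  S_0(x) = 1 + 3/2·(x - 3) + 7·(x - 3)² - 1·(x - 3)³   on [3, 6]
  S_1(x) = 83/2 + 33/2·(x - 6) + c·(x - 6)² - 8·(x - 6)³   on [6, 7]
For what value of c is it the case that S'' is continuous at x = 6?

-2

S_0''(x) = 14 - 6·(x - 3), so S_0''(6) = -4. On the right, S_1''(6) = 2c, so c = -2.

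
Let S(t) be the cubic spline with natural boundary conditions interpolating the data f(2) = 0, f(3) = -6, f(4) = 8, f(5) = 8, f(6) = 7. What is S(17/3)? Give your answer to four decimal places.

7.0106

Put m_i = S'' at the i-th knot. Here h = (1, 1, 1, 1) and Δ = (-6, 14, 0, -1), so the interior equations h_(i-1)·m_(i-1) + 2(h_(i-1)+h_i)·m_i + h_i·m_(i+1) = 6(Δ_i − Δ_(i-1)) read
  1·m_0 + 4·m_1 + 1·m_2 = 6(Δ_1 - Δ_0) = 120
  1·m_1 + 4·m_2 + 1·m_3 = 6(Δ_2 - Δ_1) = -84
  1·m_2 + 4·m_3 + 1·m_4 = 6(Δ_3 - Δ_2) = -6
Natural end conditions: m_0 = m_4 = 0.
Hence m_0 = 0, m_1 = 1065/28, m_2 = -225/7, m_3 = 183/28, m_4 = 0.
On [5, 6], S(t) = 8 - 89/28·(t - 5) + 183/56·(t - 5)² - 61/56·(t - 5)³.
With (t - 5) = 2/3: S(17/3) = 1325/189.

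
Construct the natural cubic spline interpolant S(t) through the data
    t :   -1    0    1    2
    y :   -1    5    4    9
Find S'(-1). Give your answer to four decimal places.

Write M_i for S''(x_i). With h_i = 1, 1, 1 and divided differences Δ_i = 6, -1, 5, the continuity of S' gives the tridiagonal system
  1·M_0 + 4·M_1 + 1·M_2 = 6(Δ_1 - Δ_0) = -42
  1·M_1 + 4·M_2 + 1·M_3 = 6(Δ_2 - Δ_1) = 36
Natural end conditions: M_0 = M_3 = 0.
Forward elimination and back-substitution give M_0 = 0, M_1 = -68/5, M_2 = 62/5, M_3 = 0.
On [-1, 0], S'(t) = b_0 + 2c_0·(t + 1) + 3d_0·(t + 1)² with b_0 = Δ_0 - h_0(2M_0 + M_1)/6 = 124/15, c_0 = M_0/2 = 0, d_0 = (M_1 - M_0)/(6h_0) = -34/15. So S'(-1) = 124/15.

8.2667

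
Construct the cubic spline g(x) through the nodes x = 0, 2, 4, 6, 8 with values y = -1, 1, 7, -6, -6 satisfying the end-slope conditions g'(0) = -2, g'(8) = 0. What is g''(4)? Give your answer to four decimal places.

With σ_i denoting the second derivative at x_i, h_i = 2, 2, 2, 2, and Δ_i = (y_(i+1) − y_i)/h_i = 1, 3, -13/2, 0:
  2·σ_0 + 8·σ_1 + 2·σ_2 = 6(Δ_1 - Δ_0) = 12
  2·σ_1 + 8·σ_2 + 2·σ_3 = 6(Δ_2 - Δ_1) = -57
  2·σ_2 + 8·σ_3 + 2·σ_4 = 6(Δ_3 - Δ_2) = 39
Clamped end conditions give two more equations: 2h_0·σ_0 + h_0·σ_1 = 6(Δ_0 - g'(0)) = 18 and h_3·σ_3 + 2h_3·σ_4 = 6(g'(8) - Δ_3) = 0.
Solving the tridiagonal system: σ_0 = 319/112, σ_1 = 185/56, σ_2 = -161/16, σ_3 = 473/56, σ_4 = -473/112.

-10.0625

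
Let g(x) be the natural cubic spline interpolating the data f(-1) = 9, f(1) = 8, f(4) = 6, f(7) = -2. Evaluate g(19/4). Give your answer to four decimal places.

With σ_i denoting the second derivative at x_i, h_i = 2, 3, 3, and Δ_i = (y_(i+1) − y_i)/h_i = -1/2, -2/3, -8/3:
  2·σ_0 + 10·σ_1 + 3·σ_2 = 6(Δ_1 - Δ_0) = -1
  3·σ_1 + 12·σ_2 + 3·σ_3 = 6(Δ_2 - Δ_1) = -12
Natural end conditions: σ_0 = σ_3 = 0.
Forward elimination and back-substitution give σ_0 = 0, σ_1 = 8/37, σ_2 = -39/37, σ_3 = 0.
On [4, 7], g(x) = 6 - 179/111·(x - 4) - 39/74·(x - 4)² + 13/222·(x - 4)³.
With (x - 4) = 3/4: g(19/4) = 21401/4736.

4.5188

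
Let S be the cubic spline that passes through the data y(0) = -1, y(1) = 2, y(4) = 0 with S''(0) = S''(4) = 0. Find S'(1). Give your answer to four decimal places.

2.0833

With m_i denoting the second derivative at x_i, h_i = 1, 3, and Δ_i = (y_(i+1) − y_i)/h_i = 3, -2/3:
  1·m_0 + 8·m_1 + 3·m_2 = 6(Δ_1 - Δ_0) = -22
Natural end conditions: m_0 = m_2 = 0.
Hence m_0 = 0, m_1 = -11/4, m_2 = 0.
On [1, 4], S'(x) = b_1 + 2c_1·(x - 1) + 3d_1·(x - 1)² with b_1 = Δ_1 - h_1(2m_1 + m_2)/6 = 25/12, c_1 = m_1/2 = -11/8, d_1 = (m_2 - m_1)/(6h_1) = 11/72. So S'(1) = 25/12.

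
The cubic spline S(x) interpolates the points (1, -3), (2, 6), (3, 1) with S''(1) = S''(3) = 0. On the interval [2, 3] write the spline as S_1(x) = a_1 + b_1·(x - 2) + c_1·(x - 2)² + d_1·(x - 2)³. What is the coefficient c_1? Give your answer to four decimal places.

With M_i denoting the second derivative at x_i, h_i = 1, 1, and Δ_i = (y_(i+1) − y_i)/h_i = 9, -5:
  1·M_0 + 4·M_1 + 1·M_2 = 6(Δ_1 - Δ_0) = -84
Natural end conditions: M_0 = M_2 = 0.
Solving the tridiagonal system: M_0 = 0, M_1 = -21, M_2 = 0.
On [2, 3], with S_1(x) = a_1 + b_1·(x - 2) + c_1·(x - 2)² + d_1·(x - 2)³: c_1 = M_1/2 = -21/2, d_1 = (M_2 - M_1)/(6h_1) = 7/2, b_1 = Δ_1 - h_1(2M_1 + M_2)/6 = 2.

-10.5000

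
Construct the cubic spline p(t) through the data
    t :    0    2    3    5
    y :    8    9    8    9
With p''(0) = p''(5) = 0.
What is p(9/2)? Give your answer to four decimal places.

Write M_i for p''(x_i). With h_i = 2, 1, 2 and divided differences Δ_i = 1/2, -1, 1/2, the continuity of p' gives the tridiagonal system
  2·M_0 + 6·M_1 + 1·M_2 = 6(Δ_1 - Δ_0) = -9
  1·M_1 + 6·M_2 + 2·M_3 = 6(Δ_2 - Δ_1) = 9
Natural end conditions: M_0 = M_3 = 0.
Forward elimination and back-substitution give M_0 = 0, M_1 = -9/5, M_2 = 9/5, M_3 = 0.
On [3, 5], p(t) = 8 - 7/10·(t - 3) + 9/10·(t - 3)² - 3/20·(t - 3)³.
With (t - 3) = 3/2: p(9/2) = 271/32.

8.4688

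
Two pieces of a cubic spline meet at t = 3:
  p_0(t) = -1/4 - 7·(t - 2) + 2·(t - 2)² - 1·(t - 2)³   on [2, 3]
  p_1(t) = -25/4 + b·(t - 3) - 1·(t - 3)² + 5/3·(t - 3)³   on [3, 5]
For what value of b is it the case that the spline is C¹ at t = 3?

p_0'(t) = -7 + 4·(t - 2) - 3·(t - 2)², so p_0'(3) = -6. On the right, p_1'(3) = b, so b = -6.

-6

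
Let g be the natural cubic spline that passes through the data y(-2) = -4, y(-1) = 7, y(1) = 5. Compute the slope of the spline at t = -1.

7

With σ_i denoting the second derivative at x_i, h_i = 1, 2, and Δ_i = (y_(i+1) − y_i)/h_i = 11, -1:
  1·σ_0 + 6·σ_1 + 2·σ_2 = 6(Δ_1 - Δ_0) = -72
Natural end conditions: σ_0 = σ_2 = 0.
Solving the tridiagonal system: σ_0 = 0, σ_1 = -12, σ_2 = 0.
On [-1, 1], g'(t) = b_1 + 2c_1·(t + 1) + 3d_1·(t + 1)² with b_1 = Δ_1 - h_1(2σ_1 + σ_2)/6 = 7, c_1 = σ_1/2 = -6, d_1 = (σ_2 - σ_1)/(6h_1) = 1. So g'(-1) = 7.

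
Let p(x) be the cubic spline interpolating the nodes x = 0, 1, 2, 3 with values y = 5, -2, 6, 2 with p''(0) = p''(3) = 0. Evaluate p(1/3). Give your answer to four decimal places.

1.2444

Put σ_i = p'' at the i-th knot. Here h = (1, 1, 1) and Δ = (-7, 8, -4), so the interior equations h_(i-1)·σ_(i-1) + 2(h_(i-1)+h_i)·σ_i + h_i·σ_(i+1) = 6(Δ_i − Δ_(i-1)) read
  1·σ_0 + 4·σ_1 + 1·σ_2 = 6(Δ_1 - Δ_0) = 90
  1·σ_1 + 4·σ_2 + 1·σ_3 = 6(Δ_2 - Δ_1) = -72
Natural end conditions: σ_0 = σ_3 = 0.
Hence σ_0 = 0, σ_1 = 144/5, σ_2 = -126/5, σ_3 = 0.
On [0, 1], p(x) = 5 - 59/5·x + 0·x² + 24/5·x³.
With x = 1/3: p(1/3) = 56/45.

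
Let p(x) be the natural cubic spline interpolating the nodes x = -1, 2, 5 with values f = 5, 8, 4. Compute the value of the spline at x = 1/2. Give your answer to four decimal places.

7.1563

Write M_i for p''(x_i). With h_i = 3, 3 and divided differences Δ_i = 1, -4/3, the continuity of p' gives the tridiagonal system
  3·M_0 + 12·M_1 + 3·M_2 = 6(Δ_1 - Δ_0) = -14
Natural end conditions: M_0 = M_2 = 0.
Hence M_0 = 0, M_1 = -7/6, M_2 = 0.
On [-1, 2], p(x) = 5 + 19/12·(x + 1) + 0·(x + 1)² - 7/108·(x + 1)³.
With (x + 1) = 3/2: p(1/2) = 229/32.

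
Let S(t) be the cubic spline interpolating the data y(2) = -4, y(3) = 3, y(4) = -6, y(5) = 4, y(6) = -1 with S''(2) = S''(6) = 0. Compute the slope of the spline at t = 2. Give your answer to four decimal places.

Put σ_i = S'' at the i-th knot. Here h = (1, 1, 1, 1) and Δ = (7, -9, 10, -5), so the interior equations h_(i-1)·σ_(i-1) + 2(h_(i-1)+h_i)·σ_i + h_i·σ_(i+1) = 6(Δ_i − Δ_(i-1)) read
  1·σ_0 + 4·σ_1 + 1·σ_2 = 6(Δ_1 - Δ_0) = -96
  1·σ_1 + 4·σ_2 + 1·σ_3 = 6(Δ_2 - Δ_1) = 114
  1·σ_2 + 4·σ_3 + 1·σ_4 = 6(Δ_3 - Δ_2) = -90
Natural end conditions: σ_0 = σ_4 = 0.
Solving the tridiagonal system: σ_0 = 0, σ_1 = -993/28, σ_2 = 321/7, σ_3 = -951/28, σ_4 = 0.
On [2, 3], S'(t) = b_0 + 2c_0·(t - 2) + 3d_0·(t - 2)² with b_0 = Δ_0 - h_0(2σ_0 + σ_1)/6 = 723/56, c_0 = σ_0/2 = 0, d_0 = (σ_1 - σ_0)/(6h_0) = -331/56. So S'(2) = 723/56.

12.9107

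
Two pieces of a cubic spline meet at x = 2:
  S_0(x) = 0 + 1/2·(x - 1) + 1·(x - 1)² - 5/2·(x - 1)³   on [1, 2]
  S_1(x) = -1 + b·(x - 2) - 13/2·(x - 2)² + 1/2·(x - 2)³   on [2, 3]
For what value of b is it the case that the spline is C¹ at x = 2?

S_0'(x) = 1/2 + 2·(x - 1) - 15/2·(x - 1)², so S_0'(2) = -5. On the right, S_1'(2) = b, so b = -5.

-5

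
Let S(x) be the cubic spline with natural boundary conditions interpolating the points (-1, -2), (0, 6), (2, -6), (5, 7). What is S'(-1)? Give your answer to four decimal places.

10.8690

Put σ_i = S'' at the i-th knot. Here h = (1, 2, 3) and Δ = (8, -6, 13/3), so the interior equations h_(i-1)·σ_(i-1) + 2(h_(i-1)+h_i)·σ_i + h_i·σ_(i+1) = 6(Δ_i − Δ_(i-1)) read
  1·σ_0 + 6·σ_1 + 2·σ_2 = 6(Δ_1 - Δ_0) = -84
  2·σ_1 + 10·σ_2 + 3·σ_3 = 6(Δ_2 - Δ_1) = 62
Natural end conditions: σ_0 = σ_3 = 0.
Forward elimination and back-substitution give σ_0 = 0, σ_1 = -241/14, σ_2 = 135/14, σ_3 = 0.
On [-1, 0], S'(x) = b_0 + 2c_0·(x + 1) + 3d_0·(x + 1)² with b_0 = Δ_0 - h_0(2σ_0 + σ_1)/6 = 913/84, c_0 = σ_0/2 = 0, d_0 = (σ_1 - σ_0)/(6h_0) = -241/84. So S'(-1) = 913/84.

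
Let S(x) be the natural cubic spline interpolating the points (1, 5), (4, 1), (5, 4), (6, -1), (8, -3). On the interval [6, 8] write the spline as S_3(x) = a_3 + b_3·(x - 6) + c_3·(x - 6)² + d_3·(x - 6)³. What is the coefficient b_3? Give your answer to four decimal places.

Put σ_i = S'' at the i-th knot. Here h = (3, 1, 1, 2) and Δ = (-4/3, 3, -5, -1), so the interior equations h_(i-1)·σ_(i-1) + 2(h_(i-1)+h_i)·σ_i + h_i·σ_(i+1) = 6(Δ_i − Δ_(i-1)) read
  3·σ_0 + 8·σ_1 + 1·σ_2 = 6(Δ_1 - Δ_0) = 26
  1·σ_1 + 4·σ_2 + 1·σ_3 = 6(Δ_2 - Δ_1) = -48
  1·σ_2 + 6·σ_3 + 2·σ_4 = 6(Δ_3 - Δ_2) = 24
Natural end conditions: σ_0 = σ_4 = 0.
Hence σ_0 = 0, σ_1 = 455/89, σ_2 = -1326/89, σ_3 = 577/89, σ_4 = 0.
On [6, 8], with S_3(x) = a_3 + b_3·(x - 6) + c_3·(x - 6)² + d_3·(x - 6)³: c_3 = σ_3/2 = 577/178, d_3 = (σ_4 - σ_3)/(6h_3) = -577/1068, b_3 = Δ_3 - h_3(2σ_3 + σ_4)/6 = -1421/267.

-5.3221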